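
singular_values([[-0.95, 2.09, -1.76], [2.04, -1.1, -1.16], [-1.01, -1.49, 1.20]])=[3.37, 2.79, 0.8]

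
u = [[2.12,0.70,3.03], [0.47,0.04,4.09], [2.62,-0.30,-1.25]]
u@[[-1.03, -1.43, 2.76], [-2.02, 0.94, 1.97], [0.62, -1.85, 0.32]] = [[-1.72, -7.98, 8.2],  [1.97, -8.2, 2.68],  [-2.87, -1.72, 6.24]]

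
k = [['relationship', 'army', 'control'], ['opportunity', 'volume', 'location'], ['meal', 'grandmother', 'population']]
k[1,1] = 'volume'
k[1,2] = 'location'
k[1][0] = 'opportunity'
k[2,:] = ['meal', 'grandmother', 'population']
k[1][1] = 'volume'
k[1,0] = 'opportunity'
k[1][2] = 'location'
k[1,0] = 'opportunity'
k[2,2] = 'population'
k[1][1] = 'volume'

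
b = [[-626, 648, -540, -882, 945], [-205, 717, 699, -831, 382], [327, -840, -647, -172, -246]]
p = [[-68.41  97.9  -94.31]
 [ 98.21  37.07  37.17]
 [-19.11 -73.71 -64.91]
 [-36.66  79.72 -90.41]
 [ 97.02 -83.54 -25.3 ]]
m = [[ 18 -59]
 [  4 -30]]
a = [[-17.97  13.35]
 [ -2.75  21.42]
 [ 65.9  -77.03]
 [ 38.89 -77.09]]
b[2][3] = -172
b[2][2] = -647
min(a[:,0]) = -17.97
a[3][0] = 38.89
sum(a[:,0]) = 84.07000000000001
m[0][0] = 18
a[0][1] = 13.35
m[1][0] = 4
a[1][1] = 21.42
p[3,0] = -36.66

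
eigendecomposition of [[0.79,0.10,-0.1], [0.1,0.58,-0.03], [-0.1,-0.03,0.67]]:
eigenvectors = [[-0.84,  -0.37,  -0.40], [-0.32,  -0.26,  0.91], [0.44,  -0.89,  -0.10]]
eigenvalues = [0.88, 0.62, 0.54]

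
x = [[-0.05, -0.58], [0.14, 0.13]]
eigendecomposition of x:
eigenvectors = [[0.90+0.00j,(0.9-0j)], [(-0.14-0.42j),(-0.14+0.42j)]]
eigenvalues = [(0.04+0.27j), (0.04-0.27j)]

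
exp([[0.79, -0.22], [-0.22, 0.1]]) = [[2.25, -0.35], [-0.35, 1.14]]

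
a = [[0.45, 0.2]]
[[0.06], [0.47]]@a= [[0.03,0.01], [0.21,0.09]]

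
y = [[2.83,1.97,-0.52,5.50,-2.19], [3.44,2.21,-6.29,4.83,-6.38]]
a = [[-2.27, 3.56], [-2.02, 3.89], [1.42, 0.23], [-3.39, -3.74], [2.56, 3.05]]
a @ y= [[5.82, 3.4, -21.21, 4.71, -17.74], [7.66, 4.62, -23.42, 7.68, -20.39], [4.81, 3.31, -2.19, 8.92, -4.58], [-22.46, -14.94, 25.29, -36.71, 31.29], [17.74, 11.78, -20.52, 28.81, -25.07]]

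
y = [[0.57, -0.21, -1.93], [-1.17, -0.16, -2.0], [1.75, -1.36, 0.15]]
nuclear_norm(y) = 5.92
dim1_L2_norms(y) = [2.02, 2.32, 2.22]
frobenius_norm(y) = 3.80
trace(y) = 0.56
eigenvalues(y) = [(0.99+1.48j), (0.99-1.48j), (-1.41+0j)]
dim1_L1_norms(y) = [2.71, 3.33, 3.26]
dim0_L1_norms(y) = [3.49, 1.73, 4.08]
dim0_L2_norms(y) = [2.18, 1.39, 2.78]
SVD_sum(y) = [[-0.63, 0.12, -1.34], [-0.96, 0.18, -2.07], [0.41, -0.08, 0.88]] + [[0.98, -0.69, -0.52], [-0.0, 0.00, 0.00], [1.48, -1.04, -0.78]] + [[0.22, 0.36, -0.07], [-0.2, -0.34, 0.07], [-0.14, -0.24, 0.05]]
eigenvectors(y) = [[(-0.6+0j), -0.60-0.00j, (0.39+0j)], [-0.31-0.50j, (-0.31+0.5j), (0.86+0j)], [0.16+0.52j, 0.16-0.52j, 0.31+0.00j]]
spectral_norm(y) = 2.90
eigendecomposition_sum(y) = [[0.22+1.03j,(0.16-0.5j),-0.71+0.09j], [-0.73+0.71j,(0.5-0.13j),-0.45-0.54j], [(0.82-0.47j),-0.47+0.00j,(0.27+0.59j)]] + [[(0.22-1.03j), (0.16+0.5j), -0.71-0.09j], [(-0.73-0.71j), (0.5+0.13j), (-0.45+0.54j)], [0.82+0.47j, (-0.47-0j), 0.27-0.59j]] + [[0.14+0.00j, -0.52+0.00j, (-0.5-0j)],[0.30+0.00j, -1.15+0.00j, (-1.11-0j)],[(0.11+0j), (-0.41+0j), (-0.4-0j)]]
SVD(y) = [[0.51, -0.55, -0.66], [0.79, 0.00, 0.61], [-0.34, -0.83, 0.44]] @ diag([2.8988589555936852, 2.364973700350657, 0.6530820409596424]) @ [[-0.42,0.08,-0.9], [-0.75,0.53,0.40], [-0.51,-0.85,0.16]]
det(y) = -4.48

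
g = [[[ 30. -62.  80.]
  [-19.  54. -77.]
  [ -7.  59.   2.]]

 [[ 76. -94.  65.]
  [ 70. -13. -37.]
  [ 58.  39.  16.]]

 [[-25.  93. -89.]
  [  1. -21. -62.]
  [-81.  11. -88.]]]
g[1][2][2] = 16.0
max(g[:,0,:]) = 93.0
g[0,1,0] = -19.0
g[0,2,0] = -7.0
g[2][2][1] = 11.0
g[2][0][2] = -89.0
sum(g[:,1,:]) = -104.0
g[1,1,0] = 70.0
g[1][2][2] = 16.0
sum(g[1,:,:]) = 180.0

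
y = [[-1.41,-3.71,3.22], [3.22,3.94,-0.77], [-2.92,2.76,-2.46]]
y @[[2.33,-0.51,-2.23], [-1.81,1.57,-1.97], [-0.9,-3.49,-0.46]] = [[0.53, -16.34, 8.97],[1.06, 7.23, -14.59],[-9.59, 14.41, 2.21]]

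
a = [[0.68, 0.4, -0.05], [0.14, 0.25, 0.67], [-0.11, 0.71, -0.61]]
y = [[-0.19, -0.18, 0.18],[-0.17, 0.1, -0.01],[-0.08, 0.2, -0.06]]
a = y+[[0.87, 0.58, -0.23], [0.31, 0.15, 0.68], [-0.03, 0.51, -0.55]]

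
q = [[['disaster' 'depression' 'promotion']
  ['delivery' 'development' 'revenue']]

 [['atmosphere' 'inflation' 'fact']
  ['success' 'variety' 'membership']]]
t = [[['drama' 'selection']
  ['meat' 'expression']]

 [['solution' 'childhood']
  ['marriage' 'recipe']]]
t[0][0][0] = 'drama'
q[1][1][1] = 'variety'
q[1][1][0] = 'success'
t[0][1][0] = 'meat'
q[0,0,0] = 'disaster'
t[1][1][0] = 'marriage'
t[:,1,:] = [['meat', 'expression'], ['marriage', 'recipe']]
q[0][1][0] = 'delivery'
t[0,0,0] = 'drama'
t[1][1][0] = 'marriage'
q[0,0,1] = 'depression'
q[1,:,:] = [['atmosphere', 'inflation', 'fact'], ['success', 'variety', 'membership']]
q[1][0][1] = 'inflation'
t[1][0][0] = 'solution'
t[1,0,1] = 'childhood'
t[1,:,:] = [['solution', 'childhood'], ['marriage', 'recipe']]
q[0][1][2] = 'revenue'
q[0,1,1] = 'development'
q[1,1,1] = 'variety'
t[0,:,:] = [['drama', 'selection'], ['meat', 'expression']]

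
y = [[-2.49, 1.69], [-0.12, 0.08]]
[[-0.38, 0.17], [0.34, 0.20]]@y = [[0.93, -0.63], [-0.87, 0.59]]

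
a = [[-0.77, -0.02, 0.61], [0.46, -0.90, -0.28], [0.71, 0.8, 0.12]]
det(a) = 0.530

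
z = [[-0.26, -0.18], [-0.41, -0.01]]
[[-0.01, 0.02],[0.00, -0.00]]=z@ [[-0.01, 0.01],[0.07, -0.13]]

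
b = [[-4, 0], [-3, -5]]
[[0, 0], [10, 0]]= b@[[0, 0], [-2, 0]]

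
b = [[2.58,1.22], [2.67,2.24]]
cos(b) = [[0.12,-0.44],[-0.96,0.24]]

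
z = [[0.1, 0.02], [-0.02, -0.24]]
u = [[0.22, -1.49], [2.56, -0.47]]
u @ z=[[0.05, 0.36], [0.27, 0.16]]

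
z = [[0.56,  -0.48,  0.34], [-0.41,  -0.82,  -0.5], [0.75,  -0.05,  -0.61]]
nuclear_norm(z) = 2.80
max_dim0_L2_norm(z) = 1.02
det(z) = 0.78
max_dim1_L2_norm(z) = 1.04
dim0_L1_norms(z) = [1.72, 1.35, 1.45]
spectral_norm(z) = 1.06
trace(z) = -0.87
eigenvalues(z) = [(0.91+0j), (-0.89+0.24j), (-0.89-0.24j)]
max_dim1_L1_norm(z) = 1.73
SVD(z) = [[0.27, 0.42, 0.87], [0.8, -0.59, 0.04], [0.53, 0.69, -0.50]] @ diag([1.0554255688524625, 1.0248205407210071, 0.7232010287110762]) @ [[0.21,-0.77,-0.60], [0.97,0.24,0.02], [0.13,-0.59,0.8]]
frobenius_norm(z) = 1.64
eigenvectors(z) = [[(0.85+0j), (-0.26-0.16j), -0.26+0.16j], [-0.32+0.00j, -0.79+0.00j, -0.79-0.00j], [(0.43+0j), (0.1+0.52j), (0.1-0.52j)]]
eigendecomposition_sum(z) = [[0.72-0.00j, -0.21-0.00j, 0.23+0.00j], [(-0.28+0j), (0.08+0j), -0.09-0.00j], [0.36-0.00j, -0.10-0.00j, (0.12+0j)]] + [[-0.08+0.08j,  -0.14-0.11j,  (0.06-0.23j)],[(-0.07+0.28j),  -0.45-0.04j,  (-0.21-0.59j)],[(0.19+0.01j),  0.03+0.30j,  (-0.36+0.21j)]] + [[-0.08-0.08j, (-0.14+0.11j), (0.06+0.23j)], [(-0.07-0.28j), (-0.45+0.04j), -0.21+0.59j], [0.19-0.01j, 0.03-0.30j, (-0.36-0.21j)]]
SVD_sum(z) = [[0.06, -0.22, -0.17], [0.17, -0.65, -0.51], [0.12, -0.43, -0.34]] + [[0.42, 0.11, 0.01], [-0.59, -0.15, -0.01], [0.68, 0.17, 0.02]] + [[0.08, -0.37, 0.50], [0.00, -0.02, 0.02], [-0.05, 0.21, -0.29]]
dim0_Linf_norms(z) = [0.75, 0.82, 0.61]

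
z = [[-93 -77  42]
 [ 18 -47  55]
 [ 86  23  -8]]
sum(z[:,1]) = -101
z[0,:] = [-93, -77, 42]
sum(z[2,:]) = 101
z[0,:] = [-93, -77, 42]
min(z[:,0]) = -93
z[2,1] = 23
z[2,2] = -8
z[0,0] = -93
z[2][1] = 23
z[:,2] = [42, 55, -8]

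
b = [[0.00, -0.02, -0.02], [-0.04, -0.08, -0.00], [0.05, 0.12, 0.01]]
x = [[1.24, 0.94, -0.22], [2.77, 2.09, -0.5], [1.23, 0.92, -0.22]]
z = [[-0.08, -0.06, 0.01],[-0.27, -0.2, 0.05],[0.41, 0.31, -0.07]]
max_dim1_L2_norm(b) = 0.13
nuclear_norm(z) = 0.64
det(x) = -0.00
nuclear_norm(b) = 0.18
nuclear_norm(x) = 4.15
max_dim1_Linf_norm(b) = 0.12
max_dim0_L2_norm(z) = 0.5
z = b @ x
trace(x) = 3.11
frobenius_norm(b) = 0.16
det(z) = 0.00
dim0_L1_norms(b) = [0.09, 0.22, 0.03]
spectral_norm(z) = 0.63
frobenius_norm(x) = 4.14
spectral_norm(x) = 4.14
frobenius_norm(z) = 0.63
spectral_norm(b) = 0.16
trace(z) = -0.35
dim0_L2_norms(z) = [0.5, 0.37, 0.09]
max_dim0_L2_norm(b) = 0.15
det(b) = 0.00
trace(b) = -0.07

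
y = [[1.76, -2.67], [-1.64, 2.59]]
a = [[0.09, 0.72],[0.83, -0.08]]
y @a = [[-2.06, 1.48], [2.00, -1.39]]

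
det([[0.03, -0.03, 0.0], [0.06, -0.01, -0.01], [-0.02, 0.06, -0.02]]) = -0.000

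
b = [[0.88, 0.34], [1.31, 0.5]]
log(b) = [[-1.81+1.14j, 1.44-0.77j],  [(5.54-2.97j), (-3.41+2j)]]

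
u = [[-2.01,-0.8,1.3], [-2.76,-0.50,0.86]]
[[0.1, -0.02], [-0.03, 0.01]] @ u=[[-0.15,-0.07,0.11], [0.03,0.02,-0.03]]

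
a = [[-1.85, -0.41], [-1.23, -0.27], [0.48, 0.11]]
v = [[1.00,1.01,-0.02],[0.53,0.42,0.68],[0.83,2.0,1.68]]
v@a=[[-3.1, -0.68],[-1.17, -0.26],[-3.19, -0.70]]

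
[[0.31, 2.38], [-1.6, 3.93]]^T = [[0.31, -1.6], [2.38, 3.93]]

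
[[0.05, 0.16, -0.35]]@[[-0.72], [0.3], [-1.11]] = [[0.4]]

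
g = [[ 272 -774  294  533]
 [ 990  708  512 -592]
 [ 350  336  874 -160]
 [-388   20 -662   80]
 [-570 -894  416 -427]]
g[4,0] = -570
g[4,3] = -427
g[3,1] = 20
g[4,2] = 416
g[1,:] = [990, 708, 512, -592]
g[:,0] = [272, 990, 350, -388, -570]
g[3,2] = -662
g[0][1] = -774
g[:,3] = [533, -592, -160, 80, -427]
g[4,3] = -427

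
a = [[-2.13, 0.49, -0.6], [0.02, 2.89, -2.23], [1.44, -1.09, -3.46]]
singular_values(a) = [4.36, 3.34, 1.89]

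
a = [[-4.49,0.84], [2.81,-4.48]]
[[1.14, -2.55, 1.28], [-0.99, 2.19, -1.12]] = a@ [[-0.24, 0.54, -0.27], [0.07, -0.15, 0.08]]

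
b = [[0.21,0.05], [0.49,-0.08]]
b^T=[[0.21, 0.49],  [0.05, -0.08]]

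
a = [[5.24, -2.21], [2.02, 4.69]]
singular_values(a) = [5.69, 5.11]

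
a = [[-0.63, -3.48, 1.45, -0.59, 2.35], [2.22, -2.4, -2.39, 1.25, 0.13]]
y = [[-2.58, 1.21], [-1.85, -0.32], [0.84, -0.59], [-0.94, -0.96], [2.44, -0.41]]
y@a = [[4.31, 6.07, -6.63, 3.03, -5.91], [0.46, 7.21, -1.92, 0.69, -4.39], [-1.84, -1.51, 2.63, -1.23, 1.9], [-1.54, 5.58, 0.93, -0.65, -2.33], [-2.45, -7.51, 4.52, -1.95, 5.68]]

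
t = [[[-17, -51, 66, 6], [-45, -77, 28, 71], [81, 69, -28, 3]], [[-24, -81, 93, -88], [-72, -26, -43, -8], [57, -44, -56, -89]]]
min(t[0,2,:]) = -28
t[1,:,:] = [[-24, -81, 93, -88], [-72, -26, -43, -8], [57, -44, -56, -89]]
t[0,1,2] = 28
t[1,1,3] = -8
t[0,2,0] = 81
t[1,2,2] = -56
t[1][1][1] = -26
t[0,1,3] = 71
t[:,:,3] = [[6, 71, 3], [-88, -8, -89]]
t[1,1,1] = -26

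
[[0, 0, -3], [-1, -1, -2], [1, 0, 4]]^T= [[0, -1, 1], [0, -1, 0], [-3, -2, 4]]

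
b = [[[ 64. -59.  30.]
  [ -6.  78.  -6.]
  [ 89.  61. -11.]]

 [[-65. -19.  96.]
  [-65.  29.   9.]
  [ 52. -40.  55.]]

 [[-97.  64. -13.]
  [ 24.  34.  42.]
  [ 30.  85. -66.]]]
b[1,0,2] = 96.0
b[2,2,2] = -66.0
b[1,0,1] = -19.0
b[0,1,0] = -6.0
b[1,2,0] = 52.0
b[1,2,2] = 55.0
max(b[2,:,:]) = 85.0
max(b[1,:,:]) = 96.0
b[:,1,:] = [[-6.0, 78.0, -6.0], [-65.0, 29.0, 9.0], [24.0, 34.0, 42.0]]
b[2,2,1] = 85.0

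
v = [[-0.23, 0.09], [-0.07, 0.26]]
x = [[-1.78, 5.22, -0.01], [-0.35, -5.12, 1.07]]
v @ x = [[0.38, -1.66, 0.10], [0.03, -1.70, 0.28]]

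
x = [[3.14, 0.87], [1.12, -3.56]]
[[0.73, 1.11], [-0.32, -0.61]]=x @ [[0.19, 0.28], [0.15, 0.26]]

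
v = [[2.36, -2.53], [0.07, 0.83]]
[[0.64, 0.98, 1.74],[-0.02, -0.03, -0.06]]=v @ [[0.23, 0.34, 0.61], [-0.04, -0.07, -0.12]]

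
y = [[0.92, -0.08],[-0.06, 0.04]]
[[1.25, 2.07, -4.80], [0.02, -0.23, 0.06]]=y @[[1.61,2.02,-5.84], [2.87,-2.65,-7.19]]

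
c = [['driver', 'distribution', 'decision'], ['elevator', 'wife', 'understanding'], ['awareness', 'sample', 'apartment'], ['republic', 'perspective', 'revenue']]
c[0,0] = 'driver'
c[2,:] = ['awareness', 'sample', 'apartment']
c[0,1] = 'distribution'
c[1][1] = 'wife'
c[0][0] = 'driver'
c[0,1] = 'distribution'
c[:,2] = ['decision', 'understanding', 'apartment', 'revenue']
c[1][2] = 'understanding'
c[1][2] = 'understanding'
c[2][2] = 'apartment'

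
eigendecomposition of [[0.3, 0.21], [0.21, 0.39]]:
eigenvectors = [[-0.78, -0.63], [0.63, -0.78]]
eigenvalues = [0.13, 0.56]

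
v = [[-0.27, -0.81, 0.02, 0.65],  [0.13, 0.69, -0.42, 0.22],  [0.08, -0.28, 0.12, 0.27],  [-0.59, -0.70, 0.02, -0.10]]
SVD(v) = [[-0.66, 0.65, -0.03, -0.37], [0.46, 0.57, -0.64, 0.24], [-0.20, 0.29, 0.43, 0.83], [-0.56, -0.4, -0.64, 0.34]] @ diag([1.4690080610726461, 0.7192066352138534, 0.4637413162263031, 0.0010601851948448743]) @ [[0.38, 0.88, -0.17, -0.22], [0.22, 0.09, -0.28, 0.93], [0.73, -0.18, 0.66, 0.04], [0.53, -0.42, -0.68, -0.29]]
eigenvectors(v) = [[(-0.69+0j), -0.69-0.00j, (-0.53+0j), -0.60+0.00j], [-0.09+0.17j, -0.09-0.17j, 0.42+0.00j, (0.67+0j)], [-0.20+0.19j, (-0.2-0.19j), (0.68+0j), (-0.41+0j)], [(-0.21-0.6j), (-0.21+0.6j), 0.29+0.00j, (-0.14+0j)]]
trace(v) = 0.44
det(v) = -0.00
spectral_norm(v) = 1.47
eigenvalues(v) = [(-0.17+0.75j), (-0.17-0.75j), (-0+0j), (0.79+0j)]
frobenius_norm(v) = 1.70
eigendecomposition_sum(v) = [[(-0.13+0.29j), (-0.14+0.29j), (-0.16-0.02j), 0.35+0.17j], [(0.06+0.07j), 0.05+0.07j, -0.03+0.04j, (0.09-0.06j)], [(0.05+0.12j), (0.04+0.12j), -0.05+0.04j, (0.15-0.05j)], [(-0.29-0.02j), -0.29-0.03j, (-0.03-0.14j), (-0.05+0.35j)]] + [[-0.13-0.29j, (-0.14-0.29j), -0.16+0.02j, (0.35-0.17j)],[0.06-0.07j, 0.05-0.07j, -0.03-0.04j, (0.09+0.06j)],[(0.05-0.12j), 0.04-0.12j, (-0.05-0.04j), 0.15+0.05j],[-0.29+0.02j, (-0.29+0.03j), -0.03+0.14j, (-0.05-0.35j)]] + [[(-0+0j), 0.00+0.00j, 0j, 0.00-0.00j],[0.00-0.00j, -0.00-0.00j, (-0-0j), -0.00+0.00j],[0.00-0.00j, -0.00-0.00j, -0.00-0.00j, (-0+0j)],[0.00-0.00j, -0.00-0.00j, -0.00-0.00j, (-0+0j)]] + [[(-0.02+0j),-0.53-0.00j,0.33-0.00j,-0.04-0.00j], [(0.02-0j),0.59+0.00j,(-0.37+0j),(0.05+0j)], [(-0.01+0j),-0.36-0.00j,0.23-0.00j,-0.03-0.00j], [(-0+0j),-0.12-0.00j,0.07-0.00j,(-0.01-0j)]]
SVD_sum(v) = [[-0.36, -0.85, 0.16, 0.21],  [0.26, 0.60, -0.11, -0.15],  [-0.11, -0.26, 0.05, 0.07],  [-0.31, -0.73, 0.14, 0.18]] + [[0.1,  0.04,  -0.13,  0.44], [0.09,  0.04,  -0.11,  0.38], [0.05,  0.02,  -0.06,  0.20], [-0.06,  -0.03,  0.08,  -0.27]] + [[-0.01, 0.00, -0.01, -0.0],[-0.22, 0.05, -0.19, -0.01],[0.14, -0.04, 0.13, 0.01],[-0.22, 0.05, -0.20, -0.01]] + [[-0.0, 0.0, 0.00, 0.00], [0.00, -0.00, -0.0, -0.00], [0.0, -0.0, -0.00, -0.00], [0.00, -0.0, -0.00, -0.00]]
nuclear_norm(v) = 2.65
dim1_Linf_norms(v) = [0.81, 0.69, 0.28, 0.7]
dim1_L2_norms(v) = [1.07, 0.85, 0.41, 0.92]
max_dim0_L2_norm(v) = 1.3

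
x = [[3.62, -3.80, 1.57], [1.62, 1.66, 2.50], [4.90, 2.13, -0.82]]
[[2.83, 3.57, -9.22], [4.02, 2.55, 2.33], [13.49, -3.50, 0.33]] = x @ [[2.18, -0.23, -0.7],[1.11, -0.53, 1.83],[-0.54, 1.52, 0.17]]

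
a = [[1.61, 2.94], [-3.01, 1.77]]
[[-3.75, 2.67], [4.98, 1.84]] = a@[[-1.82, -0.06], [-0.28, 0.94]]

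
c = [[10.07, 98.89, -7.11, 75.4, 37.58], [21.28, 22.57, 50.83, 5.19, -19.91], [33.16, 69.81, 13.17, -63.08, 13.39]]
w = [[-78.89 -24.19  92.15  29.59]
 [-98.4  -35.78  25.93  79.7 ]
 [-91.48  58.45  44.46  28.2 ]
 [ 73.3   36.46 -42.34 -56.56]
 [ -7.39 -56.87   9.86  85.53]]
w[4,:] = [-7.39, -56.87, 9.86, 85.53]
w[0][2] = 92.15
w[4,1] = -56.87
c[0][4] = 37.58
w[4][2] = 9.86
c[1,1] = 22.57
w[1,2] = 25.93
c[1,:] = [21.28, 22.57, 50.83, 5.19, -19.91]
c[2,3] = -63.08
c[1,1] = 22.57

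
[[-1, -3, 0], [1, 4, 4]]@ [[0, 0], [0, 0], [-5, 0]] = [[0, 0], [-20, 0]]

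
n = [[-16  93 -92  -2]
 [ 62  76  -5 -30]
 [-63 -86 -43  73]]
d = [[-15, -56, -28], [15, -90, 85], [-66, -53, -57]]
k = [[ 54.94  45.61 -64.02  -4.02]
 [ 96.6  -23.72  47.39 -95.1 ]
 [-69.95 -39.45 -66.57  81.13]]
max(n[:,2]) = -5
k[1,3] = -95.1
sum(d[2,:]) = -176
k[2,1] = -39.45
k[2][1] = -39.45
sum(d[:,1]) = -199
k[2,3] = 81.13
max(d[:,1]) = -53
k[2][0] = -69.95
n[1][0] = 62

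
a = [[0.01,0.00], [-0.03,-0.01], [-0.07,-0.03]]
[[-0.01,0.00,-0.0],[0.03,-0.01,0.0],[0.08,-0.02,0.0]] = a @ [[-0.78, 0.08, -0.27],[-0.85, 0.58, 0.63]]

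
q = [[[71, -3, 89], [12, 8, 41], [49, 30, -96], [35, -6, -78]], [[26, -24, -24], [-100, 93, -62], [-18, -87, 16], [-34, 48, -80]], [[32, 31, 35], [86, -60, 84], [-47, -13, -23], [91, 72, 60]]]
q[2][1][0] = 86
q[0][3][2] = -78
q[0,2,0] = 49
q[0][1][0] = 12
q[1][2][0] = -18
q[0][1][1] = 8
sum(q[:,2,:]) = -189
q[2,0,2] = 35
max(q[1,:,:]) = 93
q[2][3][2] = 60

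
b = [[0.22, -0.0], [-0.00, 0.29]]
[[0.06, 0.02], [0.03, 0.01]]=b@ [[0.25, 0.09], [0.09, 0.03]]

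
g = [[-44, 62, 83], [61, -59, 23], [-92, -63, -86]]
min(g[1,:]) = -59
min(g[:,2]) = -86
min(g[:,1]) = -63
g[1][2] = 23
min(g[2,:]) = -92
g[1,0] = 61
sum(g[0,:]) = 101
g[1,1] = -59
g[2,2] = -86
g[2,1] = -63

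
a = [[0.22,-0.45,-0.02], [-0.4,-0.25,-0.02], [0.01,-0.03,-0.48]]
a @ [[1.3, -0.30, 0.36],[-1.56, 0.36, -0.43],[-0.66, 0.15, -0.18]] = [[1.0,-0.23,0.28],[-0.12,0.03,-0.03],[0.38,-0.09,0.1]]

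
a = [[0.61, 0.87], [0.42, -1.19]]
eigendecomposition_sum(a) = [[0.73,0.32], [0.15,0.07]] + [[-0.12, 0.55],  [0.27, -1.26]]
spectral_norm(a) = 1.47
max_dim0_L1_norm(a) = 2.06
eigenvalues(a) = [0.79, -1.37]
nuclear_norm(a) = 2.21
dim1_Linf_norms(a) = [0.87, 1.19]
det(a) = -1.09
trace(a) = -0.58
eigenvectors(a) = [[0.98, -0.4], [0.21, 0.92]]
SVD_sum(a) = [[0.02, 0.88], [-0.02, -1.18]] + [[0.59, -0.01], [0.44, -0.01]]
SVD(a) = [[-0.6,  0.8],[0.8,  0.6]] @ diag([1.4743091750822932, 0.7402110889929756]) @ [[-0.02, -1.00], [1.00, -0.02]]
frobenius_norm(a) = 1.65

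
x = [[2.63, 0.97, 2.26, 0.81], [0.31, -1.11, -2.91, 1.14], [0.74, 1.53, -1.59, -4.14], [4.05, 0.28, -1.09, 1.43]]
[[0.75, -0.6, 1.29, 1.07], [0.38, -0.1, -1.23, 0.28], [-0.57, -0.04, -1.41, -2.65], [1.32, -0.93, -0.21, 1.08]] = x @ [[0.34, -0.32, 0.05, 0.06],[-0.32, 0.36, -0.09, 0.12],[0.05, -0.09, 0.51, 0.12],[0.06, 0.12, 0.12, 0.65]]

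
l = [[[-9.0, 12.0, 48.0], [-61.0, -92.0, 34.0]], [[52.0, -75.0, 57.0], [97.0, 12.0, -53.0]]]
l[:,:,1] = [[12.0, -92.0], [-75.0, 12.0]]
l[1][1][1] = 12.0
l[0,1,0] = -61.0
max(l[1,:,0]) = 97.0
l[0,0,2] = 48.0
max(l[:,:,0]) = 97.0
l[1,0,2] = 57.0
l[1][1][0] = 97.0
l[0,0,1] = 12.0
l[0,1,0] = -61.0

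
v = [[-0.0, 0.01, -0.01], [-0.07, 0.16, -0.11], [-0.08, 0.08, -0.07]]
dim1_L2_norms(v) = [0.01, 0.21, 0.13]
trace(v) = 0.09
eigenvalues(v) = [-0.03, 0.01, 0.11]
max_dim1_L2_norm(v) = 0.21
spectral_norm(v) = 0.24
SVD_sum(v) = [[-0.01, 0.01, -0.01], [-0.09, 0.15, -0.11], [-0.05, 0.09, -0.07]] + [[0.00,  0.0,  0.0], [0.02,  0.01,  0.00], [-0.03,  -0.01,  -0.00]] + [[0.0, -0.00, -0.0], [-0.0, 0.0, 0.0], [0.0, -0.0, -0.00]]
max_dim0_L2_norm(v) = 0.18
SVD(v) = [[-0.05,-0.14,-0.99],  [-0.84,-0.52,0.12],  [-0.53,0.84,-0.09]] @ diag([0.24336896999488192, 0.03545301447461679, 0.0038246840775229764]) @ [[0.42, -0.73, 0.54], [-0.87, -0.50, -0.00], [-0.27, 0.47, 0.84]]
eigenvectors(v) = [[0.11, 0.41, -0.05], [0.53, -0.41, -0.92], [0.84, -0.82, -0.39]]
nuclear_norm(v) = 0.28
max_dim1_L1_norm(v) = 0.34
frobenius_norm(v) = 0.25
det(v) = -0.00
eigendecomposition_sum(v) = [[-0.01, 0.00, -0.00], [-0.03, 0.01, -0.02], [-0.05, 0.02, -0.03]] + [[0.01, -0.0, -0.00], [-0.01, 0.00, 0.00], [-0.02, 0.0, 0.00]] + [[-0.0, 0.01, -0.00], [-0.03, 0.15, -0.09], [-0.01, 0.06, -0.04]]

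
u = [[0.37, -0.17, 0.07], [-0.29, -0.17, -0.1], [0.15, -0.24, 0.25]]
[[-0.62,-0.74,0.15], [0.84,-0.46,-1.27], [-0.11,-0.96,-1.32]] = u@ [[-2.15, -0.34, 2.92],  [-1.13, 3.48, 4.22],  [-0.22, -0.28, -2.98]]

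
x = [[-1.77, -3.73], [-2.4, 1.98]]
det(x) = -12.46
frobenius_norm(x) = 5.17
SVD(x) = [[-0.94,0.35], [0.35,0.94]] @ diag([4.266266413104451, 2.919789528787457]) @ [[0.19, 0.98],[-0.98, 0.19]]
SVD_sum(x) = [[-0.78, -3.93], [0.29, 1.45]] + [[-0.99, 0.2], [-2.69, 0.53]]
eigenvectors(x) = [[-0.91, 0.57], [-0.41, -0.82]]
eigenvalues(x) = [-3.43, 3.64]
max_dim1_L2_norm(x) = 4.13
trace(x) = 0.21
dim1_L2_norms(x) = [4.13, 3.11]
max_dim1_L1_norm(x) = 5.5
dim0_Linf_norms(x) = [2.4, 3.73]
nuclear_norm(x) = 7.19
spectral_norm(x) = 4.27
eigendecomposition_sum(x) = [[-2.62, -1.81], [-1.16, -0.80]] + [[0.85, -1.92], [-1.24, 2.78]]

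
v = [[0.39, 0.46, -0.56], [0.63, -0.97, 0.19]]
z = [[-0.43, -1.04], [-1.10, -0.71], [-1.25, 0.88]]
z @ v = [[-0.82, 0.81, 0.04],[-0.88, 0.18, 0.48],[0.07, -1.43, 0.87]]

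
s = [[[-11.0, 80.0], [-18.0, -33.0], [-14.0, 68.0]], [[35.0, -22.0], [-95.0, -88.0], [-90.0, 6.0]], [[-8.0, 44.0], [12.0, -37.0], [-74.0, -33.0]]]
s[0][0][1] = 80.0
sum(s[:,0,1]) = 102.0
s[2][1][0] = 12.0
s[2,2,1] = -33.0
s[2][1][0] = 12.0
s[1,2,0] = -90.0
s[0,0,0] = -11.0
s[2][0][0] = -8.0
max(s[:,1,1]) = -33.0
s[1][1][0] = -95.0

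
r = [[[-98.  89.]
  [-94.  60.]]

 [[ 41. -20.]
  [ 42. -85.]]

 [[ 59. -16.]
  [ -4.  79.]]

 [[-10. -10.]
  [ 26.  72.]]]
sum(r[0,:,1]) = 149.0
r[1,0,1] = -20.0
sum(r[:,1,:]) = 96.0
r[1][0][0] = 41.0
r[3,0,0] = -10.0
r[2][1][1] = 79.0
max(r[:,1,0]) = 42.0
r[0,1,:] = [-94.0, 60.0]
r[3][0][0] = -10.0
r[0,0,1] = 89.0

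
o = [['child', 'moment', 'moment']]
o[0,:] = ['child', 'moment', 'moment']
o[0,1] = 'moment'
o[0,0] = 'child'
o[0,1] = 'moment'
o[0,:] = ['child', 'moment', 'moment']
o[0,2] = 'moment'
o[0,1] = 'moment'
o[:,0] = ['child']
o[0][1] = 'moment'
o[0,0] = 'child'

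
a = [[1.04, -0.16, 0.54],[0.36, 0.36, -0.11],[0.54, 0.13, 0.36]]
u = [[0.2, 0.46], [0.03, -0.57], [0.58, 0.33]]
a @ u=[[0.52, 0.75], [0.02, -0.08], [0.32, 0.29]]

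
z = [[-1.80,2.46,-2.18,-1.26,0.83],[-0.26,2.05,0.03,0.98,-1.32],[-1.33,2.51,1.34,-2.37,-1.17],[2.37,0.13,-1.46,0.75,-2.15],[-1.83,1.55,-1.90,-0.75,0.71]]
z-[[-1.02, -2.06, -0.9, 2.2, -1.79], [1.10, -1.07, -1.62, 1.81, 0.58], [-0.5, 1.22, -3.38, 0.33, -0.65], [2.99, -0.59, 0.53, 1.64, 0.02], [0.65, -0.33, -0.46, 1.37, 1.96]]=[[-0.78, 4.52, -1.28, -3.46, 2.62],[-1.36, 3.12, 1.65, -0.83, -1.90],[-0.83, 1.29, 4.72, -2.7, -0.52],[-0.62, 0.72, -1.99, -0.89, -2.17],[-2.48, 1.88, -1.44, -2.12, -1.25]]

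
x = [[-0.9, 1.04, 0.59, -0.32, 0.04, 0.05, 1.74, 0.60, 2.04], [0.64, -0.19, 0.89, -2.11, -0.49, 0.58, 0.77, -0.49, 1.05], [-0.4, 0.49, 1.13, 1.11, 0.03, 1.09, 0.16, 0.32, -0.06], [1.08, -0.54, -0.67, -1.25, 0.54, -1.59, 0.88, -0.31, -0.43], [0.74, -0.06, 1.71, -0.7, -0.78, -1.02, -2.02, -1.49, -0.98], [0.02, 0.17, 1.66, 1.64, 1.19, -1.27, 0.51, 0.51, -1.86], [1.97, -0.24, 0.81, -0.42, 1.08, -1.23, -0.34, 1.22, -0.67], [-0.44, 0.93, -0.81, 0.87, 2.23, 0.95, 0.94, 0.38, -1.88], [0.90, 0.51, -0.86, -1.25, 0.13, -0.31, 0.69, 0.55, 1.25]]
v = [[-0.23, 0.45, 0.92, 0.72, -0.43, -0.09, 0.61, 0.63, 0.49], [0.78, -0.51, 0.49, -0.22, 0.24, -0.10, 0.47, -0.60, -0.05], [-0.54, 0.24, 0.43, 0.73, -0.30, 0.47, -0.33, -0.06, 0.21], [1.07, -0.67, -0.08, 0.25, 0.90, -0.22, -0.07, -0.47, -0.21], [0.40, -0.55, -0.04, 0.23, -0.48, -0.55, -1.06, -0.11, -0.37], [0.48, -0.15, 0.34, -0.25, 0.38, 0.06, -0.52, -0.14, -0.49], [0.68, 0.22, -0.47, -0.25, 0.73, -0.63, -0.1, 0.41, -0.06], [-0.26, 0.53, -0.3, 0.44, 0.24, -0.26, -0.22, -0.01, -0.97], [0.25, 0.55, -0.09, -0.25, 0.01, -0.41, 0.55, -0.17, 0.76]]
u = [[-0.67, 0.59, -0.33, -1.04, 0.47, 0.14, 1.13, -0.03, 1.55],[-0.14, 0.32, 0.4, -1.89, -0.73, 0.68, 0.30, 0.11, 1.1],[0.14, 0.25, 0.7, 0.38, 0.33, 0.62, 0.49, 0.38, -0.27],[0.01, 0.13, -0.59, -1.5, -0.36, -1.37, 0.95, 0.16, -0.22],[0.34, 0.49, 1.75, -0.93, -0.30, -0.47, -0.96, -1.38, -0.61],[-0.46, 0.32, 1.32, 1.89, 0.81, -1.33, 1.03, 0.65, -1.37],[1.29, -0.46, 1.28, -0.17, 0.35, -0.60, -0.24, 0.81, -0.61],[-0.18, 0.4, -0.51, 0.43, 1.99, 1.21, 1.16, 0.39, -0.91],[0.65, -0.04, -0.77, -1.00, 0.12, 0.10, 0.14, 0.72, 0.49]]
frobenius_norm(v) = 4.19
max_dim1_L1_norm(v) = 4.57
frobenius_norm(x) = 9.13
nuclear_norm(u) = 18.42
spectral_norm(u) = 4.52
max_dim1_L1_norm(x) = 9.5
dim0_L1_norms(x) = [7.09, 4.17, 9.13, 9.67, 6.51, 8.09, 8.05, 5.87, 10.22]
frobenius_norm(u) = 7.41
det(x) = 49.96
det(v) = 0.02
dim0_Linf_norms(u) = [1.29, 0.59, 1.75, 1.89, 1.99, 1.37, 1.16, 1.38, 1.55]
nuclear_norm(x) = 22.46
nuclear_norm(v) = 10.65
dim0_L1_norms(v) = [4.69, 3.87, 3.16, 3.34, 3.71, 2.79, 3.93, 2.6, 3.61]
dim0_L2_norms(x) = [2.82, 1.69, 3.26, 3.61, 2.95, 3.04, 3.2, 2.28, 3.93]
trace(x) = -1.97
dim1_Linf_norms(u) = [1.55, 1.89, 0.7, 1.5, 1.75, 1.89, 1.29, 1.99, 1.0]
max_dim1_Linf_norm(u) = 1.99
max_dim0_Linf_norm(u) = 1.99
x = v + u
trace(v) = 0.17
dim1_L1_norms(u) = [5.95, 5.67, 3.56, 5.29, 7.23, 9.18, 5.81, 7.18, 4.03]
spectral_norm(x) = 5.18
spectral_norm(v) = 2.62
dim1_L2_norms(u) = [2.43, 2.48, 1.29, 2.37, 2.79, 3.38, 2.26, 2.9, 1.68]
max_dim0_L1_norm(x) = 10.22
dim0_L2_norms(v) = [1.76, 1.39, 1.31, 1.26, 1.45, 1.11, 1.57, 1.1, 1.49]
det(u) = 22.24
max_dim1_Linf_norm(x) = 2.23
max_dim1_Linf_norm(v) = 1.07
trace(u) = -2.14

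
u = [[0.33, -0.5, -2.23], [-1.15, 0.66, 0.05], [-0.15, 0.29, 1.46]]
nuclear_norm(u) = 4.05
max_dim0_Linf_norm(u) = 2.23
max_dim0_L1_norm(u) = 3.74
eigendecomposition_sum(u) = [[0.0, 0.00, 0.00], [0.00, 0.0, 0.0], [-0.00, -0.00, -0.0]] + [[-0.19, 0.05, -0.38], [-0.73, 0.21, -1.47], [0.16, -0.05, 0.33]] + [[0.52, -0.55, -1.85], [-0.42, 0.45, 1.52], [-0.31, 0.34, 1.13]]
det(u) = 0.00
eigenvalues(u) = [0.0, 0.35, 2.1]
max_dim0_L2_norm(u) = 2.67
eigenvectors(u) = [[0.49, -0.24, -0.7], [0.86, -0.95, 0.57], [-0.12, 0.21, 0.43]]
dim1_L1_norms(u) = [3.06, 1.86, 1.9]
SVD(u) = [[-0.83, -0.1, 0.55], [0.15, -0.99, 0.05], [0.54, 0.12, 0.84]] @ diag([2.776775664265233, 1.2728381272938947, 0.00010977861698755347]) @ [[-0.19, 0.24, 0.95],[0.85, -0.44, 0.28],[0.49, 0.86, -0.12]]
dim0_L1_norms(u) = [1.63, 1.45, 3.74]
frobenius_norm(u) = 3.05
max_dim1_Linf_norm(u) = 2.23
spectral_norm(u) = 2.78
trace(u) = 2.45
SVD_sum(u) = [[0.44, -0.56, -2.19],  [-0.08, 0.10, 0.41],  [-0.28, 0.36, 1.42]] + [[-0.11, 0.06, -0.04],[-1.07, 0.56, -0.36],[0.13, -0.07, 0.04]] + [[0.0,0.0,-0.0], [0.00,0.0,-0.00], [0.0,0.0,-0.0]]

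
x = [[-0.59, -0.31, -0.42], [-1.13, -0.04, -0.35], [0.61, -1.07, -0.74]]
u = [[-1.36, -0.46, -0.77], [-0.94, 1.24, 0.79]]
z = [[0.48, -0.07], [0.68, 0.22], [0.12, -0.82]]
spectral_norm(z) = 0.86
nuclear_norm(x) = 2.86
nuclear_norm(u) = 3.37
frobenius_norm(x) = 2.02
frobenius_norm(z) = 1.20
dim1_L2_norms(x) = [0.79, 1.18, 1.44]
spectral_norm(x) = 1.50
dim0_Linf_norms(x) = [1.13, 1.07, 0.74]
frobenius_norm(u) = 2.39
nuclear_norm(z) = 1.69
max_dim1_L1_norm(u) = 2.97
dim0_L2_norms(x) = [1.41, 1.11, 0.92]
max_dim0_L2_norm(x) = 1.41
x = z @ u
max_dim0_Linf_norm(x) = 1.13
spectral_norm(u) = 1.75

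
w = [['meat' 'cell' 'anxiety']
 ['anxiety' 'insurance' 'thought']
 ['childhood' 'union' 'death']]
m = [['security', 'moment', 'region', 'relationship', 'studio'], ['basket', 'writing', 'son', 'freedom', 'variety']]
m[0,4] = 'studio'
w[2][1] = 'union'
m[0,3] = 'relationship'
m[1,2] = 'son'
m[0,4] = 'studio'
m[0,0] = 'security'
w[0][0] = 'meat'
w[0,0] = 'meat'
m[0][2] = 'region'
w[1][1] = 'insurance'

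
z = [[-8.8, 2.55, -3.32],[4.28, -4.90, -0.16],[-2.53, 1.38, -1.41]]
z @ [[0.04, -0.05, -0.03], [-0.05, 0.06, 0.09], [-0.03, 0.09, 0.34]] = [[-0.38, 0.29, -0.64], [0.42, -0.52, -0.62], [-0.13, 0.08, -0.28]]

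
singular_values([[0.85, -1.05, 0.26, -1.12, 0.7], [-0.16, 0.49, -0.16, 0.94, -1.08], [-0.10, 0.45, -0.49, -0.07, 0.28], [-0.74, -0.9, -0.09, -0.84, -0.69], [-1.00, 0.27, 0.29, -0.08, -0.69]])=[2.5, 1.81, 0.87, 0.59, 0.22]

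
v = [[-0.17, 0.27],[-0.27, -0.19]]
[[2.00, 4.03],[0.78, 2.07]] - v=[[2.17, 3.76], [1.05, 2.26]]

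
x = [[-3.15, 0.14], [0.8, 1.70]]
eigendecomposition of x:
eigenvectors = [[-0.99, -0.03], [0.16, -1.00]]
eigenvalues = [-3.17, 1.72]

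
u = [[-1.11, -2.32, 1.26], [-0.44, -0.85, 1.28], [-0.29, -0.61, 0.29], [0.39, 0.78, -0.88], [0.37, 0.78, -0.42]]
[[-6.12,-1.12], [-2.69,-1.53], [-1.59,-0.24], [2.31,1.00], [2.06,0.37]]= u @[[0.18, -0.59], [2.26, 0.01], [-0.54, -1.39]]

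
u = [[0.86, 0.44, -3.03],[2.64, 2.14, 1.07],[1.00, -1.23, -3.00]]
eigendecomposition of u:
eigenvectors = [[-0.36+0.00j, (0.63+0j), 0.63-0.00j], [-0.92+0.00j, (-0.52-0.13j), (-0.52+0.13j)], [0.13+0.00j, 0.42-0.38j, (0.42+0.38j)]]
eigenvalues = [(3.03+0j), (-1.52+1.71j), (-1.52-1.71j)]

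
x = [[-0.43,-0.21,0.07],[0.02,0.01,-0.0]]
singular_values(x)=[0.48, 0.0]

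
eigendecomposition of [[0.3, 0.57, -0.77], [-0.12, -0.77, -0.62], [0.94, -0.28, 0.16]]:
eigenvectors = [[(-0.7+0j), (-0.7-0j), -0.18+0.00j], [-0.12-0.26j, -0.12+0.26j, 0.91+0.00j], [-0.05+0.65j, (-0.05-0.65j), (0.37+0j)]]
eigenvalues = [(0.34+0.94j), (0.34-0.94j), (-1+0j)]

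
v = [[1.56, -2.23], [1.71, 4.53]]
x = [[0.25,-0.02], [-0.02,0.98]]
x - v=[[-1.31, 2.21], [-1.73, -3.55]]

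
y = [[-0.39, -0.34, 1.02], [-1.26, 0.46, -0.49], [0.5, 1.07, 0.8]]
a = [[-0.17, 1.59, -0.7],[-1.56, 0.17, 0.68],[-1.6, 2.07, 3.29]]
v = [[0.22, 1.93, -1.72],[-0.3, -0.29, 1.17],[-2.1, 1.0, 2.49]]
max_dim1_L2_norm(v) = 3.41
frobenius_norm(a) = 4.86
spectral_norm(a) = 4.40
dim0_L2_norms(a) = [2.24, 2.62, 3.43]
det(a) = 8.64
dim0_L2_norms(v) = [2.13, 2.19, 3.24]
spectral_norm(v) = 3.77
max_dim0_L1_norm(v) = 5.38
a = v + y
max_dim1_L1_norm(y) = 2.37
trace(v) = 2.42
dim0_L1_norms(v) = [2.62, 3.22, 5.38]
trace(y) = 0.87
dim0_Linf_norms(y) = [1.26, 1.07, 1.02]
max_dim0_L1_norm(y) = 2.31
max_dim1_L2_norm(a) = 4.2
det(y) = -2.22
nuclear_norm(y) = 3.96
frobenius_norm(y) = 2.32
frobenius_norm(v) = 4.46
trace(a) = 3.29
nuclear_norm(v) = 6.38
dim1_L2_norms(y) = [1.14, 1.43, 1.43]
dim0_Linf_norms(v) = [2.1, 1.93, 2.49]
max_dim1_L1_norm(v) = 5.59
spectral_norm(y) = 1.62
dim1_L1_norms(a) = [2.46, 2.41, 6.96]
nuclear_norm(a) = 7.27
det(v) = -2.15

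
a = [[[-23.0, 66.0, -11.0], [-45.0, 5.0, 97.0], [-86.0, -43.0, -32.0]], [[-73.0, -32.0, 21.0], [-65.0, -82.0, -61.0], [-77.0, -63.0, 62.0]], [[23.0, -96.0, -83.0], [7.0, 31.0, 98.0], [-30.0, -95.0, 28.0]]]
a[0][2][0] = -86.0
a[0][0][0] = -23.0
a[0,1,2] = 97.0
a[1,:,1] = [-32.0, -82.0, -63.0]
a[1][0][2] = 21.0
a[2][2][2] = 28.0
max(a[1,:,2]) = 62.0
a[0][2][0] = -86.0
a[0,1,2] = 97.0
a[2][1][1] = 31.0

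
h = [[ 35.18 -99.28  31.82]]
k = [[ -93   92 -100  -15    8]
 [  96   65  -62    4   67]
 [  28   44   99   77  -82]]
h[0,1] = -99.28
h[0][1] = -99.28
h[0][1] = -99.28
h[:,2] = [31.82]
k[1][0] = 96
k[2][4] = -82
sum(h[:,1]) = -99.28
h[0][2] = 31.82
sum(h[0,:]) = -32.279999999999994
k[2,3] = 77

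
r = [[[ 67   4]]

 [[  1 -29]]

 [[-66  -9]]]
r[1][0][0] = 1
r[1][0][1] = -29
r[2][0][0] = -66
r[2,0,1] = -9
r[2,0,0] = -66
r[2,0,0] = -66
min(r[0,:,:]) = 4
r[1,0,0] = 1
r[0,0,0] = 67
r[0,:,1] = [4]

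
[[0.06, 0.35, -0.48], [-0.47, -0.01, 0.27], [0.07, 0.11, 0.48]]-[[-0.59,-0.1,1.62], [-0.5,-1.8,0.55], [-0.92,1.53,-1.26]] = [[0.65, 0.45, -2.10], [0.03, 1.79, -0.28], [0.99, -1.42, 1.74]]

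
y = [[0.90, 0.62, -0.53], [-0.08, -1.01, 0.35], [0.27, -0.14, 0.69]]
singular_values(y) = [1.52, 0.77, 0.55]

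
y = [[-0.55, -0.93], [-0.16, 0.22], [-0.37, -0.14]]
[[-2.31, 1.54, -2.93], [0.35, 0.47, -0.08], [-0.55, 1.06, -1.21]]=y @ [[0.69, -2.87, 2.66], [2.08, 0.04, 1.58]]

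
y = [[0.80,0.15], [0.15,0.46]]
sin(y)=[[0.71, 0.12], [0.12, 0.44]]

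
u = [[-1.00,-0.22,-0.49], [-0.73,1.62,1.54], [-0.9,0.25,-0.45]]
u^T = [[-1.00,-0.73,-0.90], [-0.22,1.62,0.25], [-0.49,1.54,-0.45]]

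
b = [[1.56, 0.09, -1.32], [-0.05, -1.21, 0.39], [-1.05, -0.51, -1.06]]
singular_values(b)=[2.1, 1.57, 1.19]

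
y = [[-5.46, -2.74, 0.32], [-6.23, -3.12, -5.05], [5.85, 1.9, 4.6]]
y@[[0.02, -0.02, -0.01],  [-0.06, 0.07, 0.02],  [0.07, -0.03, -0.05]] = [[0.08, -0.09, -0.02], [-0.29, 0.06, 0.25], [0.32, -0.12, -0.25]]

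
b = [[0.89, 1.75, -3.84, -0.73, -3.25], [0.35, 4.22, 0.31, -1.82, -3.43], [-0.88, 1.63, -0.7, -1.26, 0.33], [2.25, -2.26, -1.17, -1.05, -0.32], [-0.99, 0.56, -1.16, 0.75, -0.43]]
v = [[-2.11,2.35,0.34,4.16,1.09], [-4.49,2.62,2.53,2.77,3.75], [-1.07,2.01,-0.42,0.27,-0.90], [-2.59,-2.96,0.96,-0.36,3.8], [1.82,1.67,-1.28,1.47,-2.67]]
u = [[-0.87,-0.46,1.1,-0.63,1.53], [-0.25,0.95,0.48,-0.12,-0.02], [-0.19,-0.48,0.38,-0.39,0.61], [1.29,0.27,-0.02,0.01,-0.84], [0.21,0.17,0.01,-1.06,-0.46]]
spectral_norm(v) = 9.31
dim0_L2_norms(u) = [1.6, 1.2, 1.26, 1.3, 1.91]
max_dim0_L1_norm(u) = 3.46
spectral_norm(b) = 7.26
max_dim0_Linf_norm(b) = 4.22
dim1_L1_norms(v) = [10.05, 16.16, 4.67, 10.67, 8.91]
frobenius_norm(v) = 11.75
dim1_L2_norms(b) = [5.45, 5.75, 2.37, 3.57, 1.84]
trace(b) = 2.93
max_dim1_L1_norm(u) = 4.59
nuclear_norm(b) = 16.57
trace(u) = 0.01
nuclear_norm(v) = 19.36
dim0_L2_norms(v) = [5.98, 5.29, 3.04, 5.23, 6.13]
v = b @ u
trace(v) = -2.94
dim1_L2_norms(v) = [5.35, 7.43, 2.5, 5.56, 4.13]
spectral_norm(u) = 2.71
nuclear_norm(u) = 5.92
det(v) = 0.59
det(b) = -29.44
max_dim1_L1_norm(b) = 10.46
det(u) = -0.00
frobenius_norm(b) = 9.20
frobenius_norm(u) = 3.30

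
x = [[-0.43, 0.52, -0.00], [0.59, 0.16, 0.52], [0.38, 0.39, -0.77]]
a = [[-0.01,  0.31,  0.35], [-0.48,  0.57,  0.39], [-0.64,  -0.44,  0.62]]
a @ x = [[0.32,0.18,-0.11], [0.69,-0.01,-0.00], [0.25,-0.16,-0.71]]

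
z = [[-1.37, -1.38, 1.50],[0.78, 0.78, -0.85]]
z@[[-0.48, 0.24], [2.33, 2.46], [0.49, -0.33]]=[[-1.82, -4.22], [1.03, 2.39]]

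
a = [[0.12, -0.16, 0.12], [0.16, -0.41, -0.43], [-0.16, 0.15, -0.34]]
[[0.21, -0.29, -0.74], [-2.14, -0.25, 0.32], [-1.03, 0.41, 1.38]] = a @[[-0.50, 0.63, -1.04], [1.1, 1.67, 1.75], [3.75, -0.78, -2.81]]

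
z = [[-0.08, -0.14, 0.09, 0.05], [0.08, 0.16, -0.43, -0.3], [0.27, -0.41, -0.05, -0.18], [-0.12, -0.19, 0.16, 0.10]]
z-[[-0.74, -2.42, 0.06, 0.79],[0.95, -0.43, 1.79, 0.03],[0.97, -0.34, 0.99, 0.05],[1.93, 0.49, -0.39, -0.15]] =[[0.66, 2.28, 0.03, -0.74], [-0.87, 0.59, -2.22, -0.33], [-0.7, -0.07, -1.04, -0.23], [-2.05, -0.68, 0.55, 0.25]]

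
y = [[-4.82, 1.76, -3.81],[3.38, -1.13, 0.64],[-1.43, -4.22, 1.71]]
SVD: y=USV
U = [[-0.87, 0.13, 0.48],[0.45, -0.21, 0.87],[0.21, 0.97, 0.12]]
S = [7.31, 4.65, 1.33]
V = [[0.74, -0.4, 0.54], [-0.59, -0.78, 0.22], [0.33, -0.48, -0.81]]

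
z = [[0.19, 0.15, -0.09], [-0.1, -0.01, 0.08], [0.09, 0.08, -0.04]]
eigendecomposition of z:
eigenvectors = [[-0.78+0.00j, (-0.78-0j), -0.60+0.00j],[0.40-0.31j, (0.4+0.31j), (0.34+0j)],[(-0.37-0.04j), -0.37+0.04j, -0.72+0.00j]]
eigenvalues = [(0.07+0.05j), (0.07-0.05j), (-0+0j)]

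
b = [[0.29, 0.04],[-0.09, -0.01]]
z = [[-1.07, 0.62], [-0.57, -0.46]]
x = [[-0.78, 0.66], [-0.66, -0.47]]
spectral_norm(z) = 1.28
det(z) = 0.85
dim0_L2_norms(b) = [0.3, 0.04]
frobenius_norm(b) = 0.31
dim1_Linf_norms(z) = [1.07, 0.57]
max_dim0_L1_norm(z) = 1.64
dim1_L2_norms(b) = [0.29, 0.09]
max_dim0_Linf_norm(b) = 0.29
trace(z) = -1.53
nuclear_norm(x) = 1.82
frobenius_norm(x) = 1.30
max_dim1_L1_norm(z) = 1.69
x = z + b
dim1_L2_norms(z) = [1.24, 0.73]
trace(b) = 0.28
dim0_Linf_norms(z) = [1.07, 0.62]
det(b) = 0.00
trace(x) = -1.25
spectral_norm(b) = 0.31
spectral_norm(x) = 1.06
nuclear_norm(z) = 1.94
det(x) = 0.80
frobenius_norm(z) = 1.44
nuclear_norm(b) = 0.31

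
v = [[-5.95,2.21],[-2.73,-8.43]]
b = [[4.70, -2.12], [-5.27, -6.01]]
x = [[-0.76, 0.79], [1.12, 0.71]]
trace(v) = -14.38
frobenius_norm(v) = 10.90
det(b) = -39.42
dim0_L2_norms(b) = [7.06, 6.37]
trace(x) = -0.05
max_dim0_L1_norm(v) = 10.64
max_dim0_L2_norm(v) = 8.71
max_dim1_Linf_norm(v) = 8.43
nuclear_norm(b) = 13.01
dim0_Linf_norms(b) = [5.27, 6.01]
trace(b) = -1.31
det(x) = -1.42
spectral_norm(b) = 8.21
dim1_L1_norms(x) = [1.55, 1.83]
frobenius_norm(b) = 9.51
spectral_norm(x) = 1.37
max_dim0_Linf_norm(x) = 1.12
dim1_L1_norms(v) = [8.16, 11.16]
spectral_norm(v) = 8.87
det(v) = 56.19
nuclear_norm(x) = 2.41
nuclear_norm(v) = 15.20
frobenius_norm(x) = 1.72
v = b @ x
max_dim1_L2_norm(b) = 7.99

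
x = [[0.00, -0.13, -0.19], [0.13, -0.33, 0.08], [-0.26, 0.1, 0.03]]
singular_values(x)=[0.43, 0.21, 0.19]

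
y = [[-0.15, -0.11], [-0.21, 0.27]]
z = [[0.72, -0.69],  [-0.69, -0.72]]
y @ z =[[-0.03, 0.18], [-0.34, -0.05]]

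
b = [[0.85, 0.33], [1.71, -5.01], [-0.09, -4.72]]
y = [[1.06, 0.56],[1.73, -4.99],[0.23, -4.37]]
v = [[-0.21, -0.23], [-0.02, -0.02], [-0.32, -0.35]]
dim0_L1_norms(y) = [3.02, 9.92]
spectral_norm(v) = 0.57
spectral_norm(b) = 6.99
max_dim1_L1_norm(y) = 6.72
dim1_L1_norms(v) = [0.44, 0.04, 0.67]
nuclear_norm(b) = 8.50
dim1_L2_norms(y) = [1.2, 5.28, 4.38]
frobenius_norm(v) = 0.57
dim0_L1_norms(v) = [0.55, 0.6]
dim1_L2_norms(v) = [0.31, 0.03, 0.47]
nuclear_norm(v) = 0.57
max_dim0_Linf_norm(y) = 4.99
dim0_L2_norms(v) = [0.38, 0.42]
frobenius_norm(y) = 6.96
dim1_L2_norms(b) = [0.91, 5.29, 4.72]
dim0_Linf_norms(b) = [1.71, 5.01]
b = v + y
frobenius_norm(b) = 7.15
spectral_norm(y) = 6.80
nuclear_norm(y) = 8.29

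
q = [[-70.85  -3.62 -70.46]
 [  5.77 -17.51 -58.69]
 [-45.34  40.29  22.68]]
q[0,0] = -70.85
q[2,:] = [-45.34, 40.29, 22.68]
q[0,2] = -70.46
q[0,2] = -70.46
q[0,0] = -70.85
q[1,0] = 5.77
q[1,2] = -58.69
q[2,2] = 22.68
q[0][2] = -70.46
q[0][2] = -70.46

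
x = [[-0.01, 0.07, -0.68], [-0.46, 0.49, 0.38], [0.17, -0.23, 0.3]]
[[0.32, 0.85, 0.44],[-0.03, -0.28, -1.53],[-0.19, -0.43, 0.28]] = x @ [[-0.56, -1.19, 1.51], [-0.22, -0.69, -1.11], [-0.48, -1.30, -0.78]]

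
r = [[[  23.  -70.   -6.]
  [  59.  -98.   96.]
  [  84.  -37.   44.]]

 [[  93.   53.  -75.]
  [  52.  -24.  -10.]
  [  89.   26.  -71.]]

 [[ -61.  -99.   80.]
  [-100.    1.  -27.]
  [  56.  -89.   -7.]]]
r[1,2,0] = 89.0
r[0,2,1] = -37.0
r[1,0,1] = 53.0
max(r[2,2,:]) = 56.0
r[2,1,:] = [-100.0, 1.0, -27.0]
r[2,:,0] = [-61.0, -100.0, 56.0]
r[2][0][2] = 80.0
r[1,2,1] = 26.0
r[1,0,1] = 53.0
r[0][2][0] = 84.0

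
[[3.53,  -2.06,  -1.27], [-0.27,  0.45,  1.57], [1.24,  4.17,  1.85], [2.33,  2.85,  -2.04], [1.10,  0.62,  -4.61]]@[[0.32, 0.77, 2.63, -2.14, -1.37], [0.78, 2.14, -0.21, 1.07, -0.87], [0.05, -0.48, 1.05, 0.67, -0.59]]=[[-0.54, -1.08, 8.38, -10.61, -2.29], [0.34, 0.0, 0.84, 2.11, -0.95], [3.74, 8.99, 4.33, 3.05, -6.42], [2.87, 8.87, 3.39, -3.30, -4.47], [0.61, 4.39, -2.08, -4.78, 0.67]]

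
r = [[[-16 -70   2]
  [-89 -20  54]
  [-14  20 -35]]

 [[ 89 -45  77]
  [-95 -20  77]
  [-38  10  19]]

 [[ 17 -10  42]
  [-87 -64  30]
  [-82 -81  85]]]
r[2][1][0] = -87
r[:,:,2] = [[2, 54, -35], [77, 77, 19], [42, 30, 85]]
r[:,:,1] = [[-70, -20, 20], [-45, -20, 10], [-10, -64, -81]]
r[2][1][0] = -87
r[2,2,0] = -82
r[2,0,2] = 42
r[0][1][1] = -20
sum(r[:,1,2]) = 161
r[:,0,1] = [-70, -45, -10]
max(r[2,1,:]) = 30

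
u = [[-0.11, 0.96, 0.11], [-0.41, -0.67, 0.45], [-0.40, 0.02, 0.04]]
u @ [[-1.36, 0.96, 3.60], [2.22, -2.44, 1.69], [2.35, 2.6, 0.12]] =[[2.54, -2.16, 1.24], [0.13, 2.41, -2.55], [0.68, -0.33, -1.4]]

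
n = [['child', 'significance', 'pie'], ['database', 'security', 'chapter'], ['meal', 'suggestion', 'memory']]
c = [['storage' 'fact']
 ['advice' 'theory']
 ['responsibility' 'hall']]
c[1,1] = 'theory'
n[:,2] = ['pie', 'chapter', 'memory']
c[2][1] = 'hall'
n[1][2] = 'chapter'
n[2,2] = 'memory'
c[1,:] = ['advice', 'theory']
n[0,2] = 'pie'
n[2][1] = 'suggestion'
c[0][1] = 'fact'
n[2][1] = 'suggestion'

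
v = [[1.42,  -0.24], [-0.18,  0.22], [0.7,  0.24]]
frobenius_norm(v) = 1.64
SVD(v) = [[-0.90, 0.30], [0.12, -0.53], [-0.42, -0.79]] @ diag([1.5992636316904936, 0.38046791763844356]) @ [[-1.0, 0.09], [-0.09, -1.0]]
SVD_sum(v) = [[1.43,-0.13], [-0.2,0.02], [0.67,-0.06]] + [[-0.01, -0.11], [0.02, 0.2], [0.03, 0.3]]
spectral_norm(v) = 1.60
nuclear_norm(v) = 1.98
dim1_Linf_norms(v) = [1.42, 0.22, 0.7]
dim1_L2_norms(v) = [1.44, 0.28, 0.74]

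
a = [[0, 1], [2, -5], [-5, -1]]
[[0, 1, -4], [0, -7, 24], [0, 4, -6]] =a@[[0, -1, 2], [0, 1, -4]]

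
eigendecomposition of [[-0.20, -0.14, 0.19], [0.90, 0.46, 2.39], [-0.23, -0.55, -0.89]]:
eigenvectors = [[(-0.94+0j), (0.06+0.17j), (0.06-0.17j)], [(-0.01+0j), 0.89+0.00j, (0.89-0j)], [0.35+0.00j, -0.26+0.31j, (-0.26-0.31j)]]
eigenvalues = [(-0.27+0j), (-0.18+1.02j), (-0.18-1.02j)]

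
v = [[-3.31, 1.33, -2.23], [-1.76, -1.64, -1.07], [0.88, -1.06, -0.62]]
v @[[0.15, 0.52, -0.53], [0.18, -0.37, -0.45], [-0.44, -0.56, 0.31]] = [[0.72, -0.96, 0.46],  [-0.09, 0.29, 1.34],  [0.21, 1.20, -0.18]]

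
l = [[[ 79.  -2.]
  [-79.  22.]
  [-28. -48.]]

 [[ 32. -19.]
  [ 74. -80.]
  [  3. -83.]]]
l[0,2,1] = -48.0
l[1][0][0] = 32.0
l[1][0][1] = -19.0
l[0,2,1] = -48.0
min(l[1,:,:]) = -83.0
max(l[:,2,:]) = 3.0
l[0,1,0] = -79.0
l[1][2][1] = -83.0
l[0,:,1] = [-2.0, 22.0, -48.0]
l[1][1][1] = -80.0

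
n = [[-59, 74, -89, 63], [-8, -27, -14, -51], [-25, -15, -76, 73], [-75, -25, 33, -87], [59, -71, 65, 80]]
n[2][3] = 73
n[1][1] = -27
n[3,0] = -75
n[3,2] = 33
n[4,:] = [59, -71, 65, 80]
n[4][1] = -71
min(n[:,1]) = -71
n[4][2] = 65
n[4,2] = 65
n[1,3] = -51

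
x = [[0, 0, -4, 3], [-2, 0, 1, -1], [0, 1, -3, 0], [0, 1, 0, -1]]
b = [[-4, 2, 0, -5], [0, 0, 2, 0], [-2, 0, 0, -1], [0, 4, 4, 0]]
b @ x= [[-4, -5, 18, -9], [0, 2, -6, 0], [0, -1, 8, -5], [-8, 4, -8, -4]]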